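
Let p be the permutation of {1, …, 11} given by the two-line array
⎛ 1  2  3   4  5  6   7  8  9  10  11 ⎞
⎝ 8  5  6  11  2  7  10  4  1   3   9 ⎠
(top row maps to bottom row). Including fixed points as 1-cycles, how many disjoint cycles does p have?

The cycle decomposition is (1 8 4 11 9)(2 5)(3 6 7 10), which has 3 cycles (counting 1-cycles).

3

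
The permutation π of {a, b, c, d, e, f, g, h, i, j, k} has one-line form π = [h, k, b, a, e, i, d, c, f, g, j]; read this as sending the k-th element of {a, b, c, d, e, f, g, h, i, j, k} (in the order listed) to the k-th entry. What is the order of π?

The disjoint-cycle form of π has cycle lengths 8, 2, 1.
The order of π is the least common multiple of its cycle lengths: lcm(8, 2) = 8.

8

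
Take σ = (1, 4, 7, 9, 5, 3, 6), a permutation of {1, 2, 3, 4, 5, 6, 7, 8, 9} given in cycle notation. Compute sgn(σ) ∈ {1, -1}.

The cycle lengths are 7, 1, 1.
A cycle is odd iff its length is even; σ has 0 even-length cycles, so sgn(σ) = (−1)^0 and σ is even.

1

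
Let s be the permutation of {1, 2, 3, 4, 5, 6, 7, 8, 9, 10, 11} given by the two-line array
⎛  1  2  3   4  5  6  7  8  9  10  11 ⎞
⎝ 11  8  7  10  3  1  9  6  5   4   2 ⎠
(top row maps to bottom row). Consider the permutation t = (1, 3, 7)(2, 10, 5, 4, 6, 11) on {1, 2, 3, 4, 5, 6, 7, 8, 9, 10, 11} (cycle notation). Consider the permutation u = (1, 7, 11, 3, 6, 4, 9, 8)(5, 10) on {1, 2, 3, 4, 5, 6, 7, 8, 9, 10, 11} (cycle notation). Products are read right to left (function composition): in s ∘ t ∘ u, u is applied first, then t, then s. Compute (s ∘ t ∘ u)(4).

5

Chase 4: u(4) = 9; t(9) = 9; s(9) = 5. Hence (s ∘ t ∘ u)(4) = 5.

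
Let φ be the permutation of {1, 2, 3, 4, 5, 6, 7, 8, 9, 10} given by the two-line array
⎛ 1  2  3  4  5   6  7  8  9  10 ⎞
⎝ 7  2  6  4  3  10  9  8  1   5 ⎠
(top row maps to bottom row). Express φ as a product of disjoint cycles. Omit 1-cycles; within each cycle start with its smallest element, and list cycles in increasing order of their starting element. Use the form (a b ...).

(1 7 9)(3 6 10 5)

From 1: 1 → 7 → 9 → 1, closing the cycle (1 7 9).
Repeating from the next unused element and collecting all non-trivial cycles gives (1 7 9)(3 6 10 5).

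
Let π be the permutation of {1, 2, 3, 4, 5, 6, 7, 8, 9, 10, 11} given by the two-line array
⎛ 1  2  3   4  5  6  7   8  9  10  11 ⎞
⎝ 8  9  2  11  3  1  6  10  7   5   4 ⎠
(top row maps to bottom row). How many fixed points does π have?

No element satisfies π(x) = x, so there are 0 fixed points.

0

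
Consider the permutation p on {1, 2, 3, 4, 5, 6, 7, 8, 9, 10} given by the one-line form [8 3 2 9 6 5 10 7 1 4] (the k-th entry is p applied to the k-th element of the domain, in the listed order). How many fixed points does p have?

0

No element satisfies p(x) = x, so there are 0 fixed points.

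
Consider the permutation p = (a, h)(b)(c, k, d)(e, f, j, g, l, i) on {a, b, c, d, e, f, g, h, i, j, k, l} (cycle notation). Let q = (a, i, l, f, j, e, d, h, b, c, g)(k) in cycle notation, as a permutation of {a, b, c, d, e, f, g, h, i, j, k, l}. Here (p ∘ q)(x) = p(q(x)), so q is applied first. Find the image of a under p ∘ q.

(p ∘ q)(a) = p(q(a)). q(a) = i, then p(i) = e. So (p ∘ q)(a) = e.

e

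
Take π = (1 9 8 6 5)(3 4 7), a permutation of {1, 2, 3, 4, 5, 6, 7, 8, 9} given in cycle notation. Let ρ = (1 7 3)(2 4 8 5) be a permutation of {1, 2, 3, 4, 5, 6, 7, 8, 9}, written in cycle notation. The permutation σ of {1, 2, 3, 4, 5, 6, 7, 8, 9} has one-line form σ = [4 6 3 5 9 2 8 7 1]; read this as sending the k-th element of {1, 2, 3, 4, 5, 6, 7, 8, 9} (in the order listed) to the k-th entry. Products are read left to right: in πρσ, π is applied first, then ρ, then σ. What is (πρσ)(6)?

6

Apply the permutations in order: π(6) = 5, then ρ(5) = 2, then σ(2) = 6. So (πρσ)(6) = 6.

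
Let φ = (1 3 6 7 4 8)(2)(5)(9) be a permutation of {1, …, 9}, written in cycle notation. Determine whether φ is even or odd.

The cycle lengths are 6, 1, 1, 1.
A cycle is odd iff its length is even; φ has 1 even-length cycle, so sgn(φ) = (−1)^1 and φ is odd.

odd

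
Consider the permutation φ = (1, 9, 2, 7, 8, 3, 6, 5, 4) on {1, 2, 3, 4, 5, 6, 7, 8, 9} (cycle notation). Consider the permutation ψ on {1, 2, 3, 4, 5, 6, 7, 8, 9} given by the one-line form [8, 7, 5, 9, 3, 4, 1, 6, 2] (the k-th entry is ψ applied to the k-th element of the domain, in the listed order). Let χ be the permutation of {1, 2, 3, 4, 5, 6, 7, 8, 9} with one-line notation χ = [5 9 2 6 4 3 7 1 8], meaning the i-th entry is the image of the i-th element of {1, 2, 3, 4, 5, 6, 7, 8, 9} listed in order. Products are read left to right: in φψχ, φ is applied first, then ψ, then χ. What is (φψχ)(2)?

Apply the permutations in order: φ(2) = 7, then ψ(7) = 1, then χ(1) = 5. So (φψχ)(2) = 5.

5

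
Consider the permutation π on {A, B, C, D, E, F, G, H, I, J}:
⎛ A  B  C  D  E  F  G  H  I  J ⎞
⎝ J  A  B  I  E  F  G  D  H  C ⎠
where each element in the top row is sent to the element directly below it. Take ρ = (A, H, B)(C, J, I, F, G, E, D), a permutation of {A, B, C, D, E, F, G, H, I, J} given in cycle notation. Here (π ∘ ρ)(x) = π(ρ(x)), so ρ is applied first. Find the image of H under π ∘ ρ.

A

ρ(H) = B, then π(B) = A; composing gives (π ∘ ρ)(H) = A.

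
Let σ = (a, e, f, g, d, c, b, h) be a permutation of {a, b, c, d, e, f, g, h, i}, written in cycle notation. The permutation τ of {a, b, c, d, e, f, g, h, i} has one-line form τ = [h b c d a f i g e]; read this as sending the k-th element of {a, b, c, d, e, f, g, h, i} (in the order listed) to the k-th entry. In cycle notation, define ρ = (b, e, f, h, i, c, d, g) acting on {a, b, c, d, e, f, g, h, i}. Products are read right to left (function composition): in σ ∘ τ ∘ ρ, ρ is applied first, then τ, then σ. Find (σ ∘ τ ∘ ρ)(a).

Chase a: ρ(a) = a; τ(a) = h; σ(h) = a. Hence (σ ∘ τ ∘ ρ)(a) = a.

a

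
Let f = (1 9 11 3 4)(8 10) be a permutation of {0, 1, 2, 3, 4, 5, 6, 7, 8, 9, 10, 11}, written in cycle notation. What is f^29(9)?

9 lies in the 5-cycle (1 9 11 3 4).
On a 5-cycle, f^5 is the identity, so f^29 = f^4 there (29 ≡ 4 mod 5).
Advancing 4 steps from 9: 9 → 11 → 3 → 4 → 1.

1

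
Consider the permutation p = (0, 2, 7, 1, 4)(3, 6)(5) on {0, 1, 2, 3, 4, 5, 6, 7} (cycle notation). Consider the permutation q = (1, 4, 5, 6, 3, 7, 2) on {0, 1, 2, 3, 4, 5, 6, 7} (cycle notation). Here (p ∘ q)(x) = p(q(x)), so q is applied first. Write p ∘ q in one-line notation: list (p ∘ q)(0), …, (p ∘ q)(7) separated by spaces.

2 0 4 1 5 3 6 7

For each element, apply q then p: 0 → 0 → 2; 1 → 4 → 0; 2 → 1 → 4; 3 → 7 → 1; 4 → 5 → 5; 5 → 6 → 3; 6 → 3 → 6; 7 → 2 → 7.
So p ∘ q in one-line form is 2 0 4 1 5 3 6 7.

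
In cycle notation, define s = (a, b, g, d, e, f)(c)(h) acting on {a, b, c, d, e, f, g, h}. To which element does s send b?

g

In the cycle (a, b, g, d, e, f), b is followed by g, so s(b) = g.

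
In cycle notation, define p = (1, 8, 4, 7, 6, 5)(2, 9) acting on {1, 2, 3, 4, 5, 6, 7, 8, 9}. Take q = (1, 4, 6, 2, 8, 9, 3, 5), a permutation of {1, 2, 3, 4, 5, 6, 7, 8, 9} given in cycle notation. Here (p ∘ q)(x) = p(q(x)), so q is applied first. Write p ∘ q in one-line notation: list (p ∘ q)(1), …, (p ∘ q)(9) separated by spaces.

(p ∘ q)(x) = p(q(x)). Computing each image: p(q(1)) = p(4) = 7, p(q(2)) = p(8) = 4, p(q(3)) = p(5) = 1, p(q(4)) = p(6) = 5, p(q(5)) = p(1) = 8, p(q(6)) = p(2) = 9, p(q(7)) = p(7) = 6, p(q(8)) = p(9) = 2, p(q(9)) = p(3) = 3.
Hence p ∘ q = [7 4 1 5 8 9 6 2 3].

7 4 1 5 8 9 6 2 3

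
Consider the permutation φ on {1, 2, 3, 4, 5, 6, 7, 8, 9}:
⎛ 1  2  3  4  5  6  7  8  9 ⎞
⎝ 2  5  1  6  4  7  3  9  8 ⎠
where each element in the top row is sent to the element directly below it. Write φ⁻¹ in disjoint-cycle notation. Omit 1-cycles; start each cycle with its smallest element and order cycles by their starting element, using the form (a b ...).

The cycle decomposition of φ is (1 2 5 4 6 7 3)(8 9).
Reversing each cycle (and rotating so the smallest element leads) gives φ⁻¹ = (1 3 7 6 4 5 2)(8 9).

(1 3 7 6 4 5 2)(8 9)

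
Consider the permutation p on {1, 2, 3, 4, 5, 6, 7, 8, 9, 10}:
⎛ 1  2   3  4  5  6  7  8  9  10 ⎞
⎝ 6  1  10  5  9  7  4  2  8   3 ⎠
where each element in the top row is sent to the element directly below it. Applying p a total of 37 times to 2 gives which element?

Tracing 2 → 1 → … returns to 2 after 8 steps, so 2 lies in an 8-cycle (1 6 7 4 5 9 8 2).
Powers repeat with period 8 on this cycle, and 37 mod 8 = 5, so p^37(2) = p^5(2).
Stepping 5 places around the cycle: 2 → 1 → 6 → 7 → 4 → 5.

5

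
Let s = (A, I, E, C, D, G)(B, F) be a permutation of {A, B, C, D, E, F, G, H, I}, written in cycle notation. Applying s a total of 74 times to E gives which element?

E lies in the 6-cycle (A, I, E, C, D, G).
Powers repeat with period 6 on this cycle, and 74 mod 6 = 2, so s^74(E) = s^2(E).
Advancing 2 steps from E: E → C → D.

D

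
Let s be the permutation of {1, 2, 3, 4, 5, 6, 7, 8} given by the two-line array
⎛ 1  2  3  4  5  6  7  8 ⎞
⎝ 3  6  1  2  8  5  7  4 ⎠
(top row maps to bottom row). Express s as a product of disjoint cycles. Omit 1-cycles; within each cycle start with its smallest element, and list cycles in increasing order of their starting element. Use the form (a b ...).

(1 3)(2 6 5 8 4)

Iterating s from 1 gives 1 → 3 → 1; that is the 2-cycle (1 3).
Continuing from each remaining unvisited element yields (1 3)(2 6 5 8 4).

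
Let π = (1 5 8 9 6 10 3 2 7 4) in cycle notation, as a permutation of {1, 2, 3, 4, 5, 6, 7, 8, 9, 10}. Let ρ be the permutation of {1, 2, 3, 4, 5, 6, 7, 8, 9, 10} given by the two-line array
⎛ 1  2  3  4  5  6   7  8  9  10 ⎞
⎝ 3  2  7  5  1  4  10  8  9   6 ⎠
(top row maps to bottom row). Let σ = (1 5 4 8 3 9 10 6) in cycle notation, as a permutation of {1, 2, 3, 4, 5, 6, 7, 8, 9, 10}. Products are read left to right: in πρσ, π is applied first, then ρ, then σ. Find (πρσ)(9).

8

(πρσ)(9) = σ(ρ(π(9))). π(9) = 6, then ρ(6) = 4, then σ(4) = 8, so the result is 8.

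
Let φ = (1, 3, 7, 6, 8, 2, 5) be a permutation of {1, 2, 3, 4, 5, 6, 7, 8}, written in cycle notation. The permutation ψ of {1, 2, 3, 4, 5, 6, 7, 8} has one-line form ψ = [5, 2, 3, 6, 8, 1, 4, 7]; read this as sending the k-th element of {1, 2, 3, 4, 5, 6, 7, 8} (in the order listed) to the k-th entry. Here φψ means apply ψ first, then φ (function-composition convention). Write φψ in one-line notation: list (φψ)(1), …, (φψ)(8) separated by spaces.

(φψ)(x) = φ(ψ(x)). Computing each image: φ(ψ(1)) = φ(5) = 1, φ(ψ(2)) = φ(2) = 5, φ(ψ(3)) = φ(3) = 7, φ(ψ(4)) = φ(6) = 8, φ(ψ(5)) = φ(8) = 2, φ(ψ(6)) = φ(1) = 3, φ(ψ(7)) = φ(4) = 4, φ(ψ(8)) = φ(7) = 6.
Hence φψ = [1 5 7 8 2 3 4 6].

1 5 7 8 2 3 4 6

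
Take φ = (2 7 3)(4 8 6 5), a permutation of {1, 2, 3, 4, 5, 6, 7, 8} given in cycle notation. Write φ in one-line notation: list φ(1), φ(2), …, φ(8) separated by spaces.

1 7 2 8 4 5 3 6

Image by image: 1→1, 2→7, 3→2, 4→8, 5→4, 6→5, 7→3, 8→6.
So the one-line form is 1 7 2 8 4 5 3 6.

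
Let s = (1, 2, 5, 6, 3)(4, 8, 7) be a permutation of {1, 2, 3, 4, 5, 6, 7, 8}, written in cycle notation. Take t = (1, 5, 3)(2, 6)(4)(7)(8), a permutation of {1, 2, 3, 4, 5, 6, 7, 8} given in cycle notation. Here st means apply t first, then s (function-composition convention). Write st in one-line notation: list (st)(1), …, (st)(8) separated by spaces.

6 3 2 8 1 5 4 7

For each element, apply t then s: 1 → 5 → 6; 2 → 6 → 3; 3 → 1 → 2; 4 → 4 → 8; 5 → 3 → 1; 6 → 2 → 5; 7 → 7 → 4; 8 → 8 → 7.
So st in one-line form is 6 3 2 8 1 5 4 7.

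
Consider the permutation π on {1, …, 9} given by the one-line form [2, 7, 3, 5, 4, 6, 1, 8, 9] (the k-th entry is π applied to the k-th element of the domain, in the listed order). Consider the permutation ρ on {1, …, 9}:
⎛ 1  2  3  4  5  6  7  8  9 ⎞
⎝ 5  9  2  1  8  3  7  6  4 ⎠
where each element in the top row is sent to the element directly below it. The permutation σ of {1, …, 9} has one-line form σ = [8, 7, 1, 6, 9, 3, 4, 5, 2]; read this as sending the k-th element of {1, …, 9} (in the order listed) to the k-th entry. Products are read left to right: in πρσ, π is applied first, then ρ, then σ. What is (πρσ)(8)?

3

Chase 8: π(8) = 8; ρ(8) = 6; σ(6) = 3. Hence (πρσ)(8) = 3.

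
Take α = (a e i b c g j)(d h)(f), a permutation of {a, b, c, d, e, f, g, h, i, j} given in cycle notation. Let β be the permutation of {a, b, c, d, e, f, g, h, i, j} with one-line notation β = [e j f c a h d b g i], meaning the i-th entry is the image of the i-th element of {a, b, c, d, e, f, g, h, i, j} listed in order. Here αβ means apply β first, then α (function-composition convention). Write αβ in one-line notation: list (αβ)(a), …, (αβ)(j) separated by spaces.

i a f g e d h c j b

Chase each element through β then α: a → e → i; b → j → a; c → f → f; d → c → g; e → a → e; f → h → d; g → d → h; h → b → c; i → g → j; j → i → b.
So αβ in one-line form is i a f g e d h c j b.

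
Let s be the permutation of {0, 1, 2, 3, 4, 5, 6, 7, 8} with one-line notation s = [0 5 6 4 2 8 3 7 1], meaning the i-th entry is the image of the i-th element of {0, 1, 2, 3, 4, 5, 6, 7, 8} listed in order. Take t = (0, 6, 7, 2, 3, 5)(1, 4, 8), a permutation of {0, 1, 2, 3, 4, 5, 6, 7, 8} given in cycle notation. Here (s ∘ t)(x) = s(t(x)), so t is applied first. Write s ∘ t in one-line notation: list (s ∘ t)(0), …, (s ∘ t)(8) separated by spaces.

3 2 4 8 1 0 7 6 5

(s ∘ t)(x) = s(t(x)). Computing each image: s(t(0)) = s(6) = 3, s(t(1)) = s(4) = 2, s(t(2)) = s(3) = 4, s(t(3)) = s(5) = 8, s(t(4)) = s(8) = 1, s(t(5)) = s(0) = 0, s(t(6)) = s(7) = 7, s(t(7)) = s(2) = 6, s(t(8)) = s(1) = 5.
Hence s ∘ t = [3 2 4 8 1 0 7 6 5].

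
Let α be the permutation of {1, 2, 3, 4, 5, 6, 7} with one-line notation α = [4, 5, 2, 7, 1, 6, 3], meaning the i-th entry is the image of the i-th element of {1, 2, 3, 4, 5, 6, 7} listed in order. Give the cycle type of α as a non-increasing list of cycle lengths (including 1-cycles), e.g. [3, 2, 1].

[6, 1]

The disjoint cycles are (1, 4, 7, 3, 2, 5)(6), with lengths 6, 1 in non-increasing order.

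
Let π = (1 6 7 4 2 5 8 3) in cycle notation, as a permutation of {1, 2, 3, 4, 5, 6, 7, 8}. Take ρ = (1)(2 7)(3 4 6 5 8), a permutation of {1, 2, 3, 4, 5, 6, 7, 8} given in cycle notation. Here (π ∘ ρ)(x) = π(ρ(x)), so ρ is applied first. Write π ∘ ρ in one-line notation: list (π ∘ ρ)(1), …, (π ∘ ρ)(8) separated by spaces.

6 4 2 7 3 8 5 1

For each element, apply ρ then π: 1 → 1 → 6; 2 → 7 → 4; 3 → 4 → 2; 4 → 6 → 7; 5 → 8 → 3; 6 → 5 → 8; 7 → 2 → 5; 8 → 3 → 1.
Collecting the images, π ∘ ρ = [6 4 2 7 3 8 5 1].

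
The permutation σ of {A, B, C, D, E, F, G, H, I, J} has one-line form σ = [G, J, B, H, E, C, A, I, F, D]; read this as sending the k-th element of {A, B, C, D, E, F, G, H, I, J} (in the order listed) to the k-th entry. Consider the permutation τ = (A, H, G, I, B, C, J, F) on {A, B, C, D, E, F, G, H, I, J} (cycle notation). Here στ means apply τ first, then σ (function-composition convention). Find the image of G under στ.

τ(G) = I, then σ(I) = F; composing gives (στ)(G) = F.

F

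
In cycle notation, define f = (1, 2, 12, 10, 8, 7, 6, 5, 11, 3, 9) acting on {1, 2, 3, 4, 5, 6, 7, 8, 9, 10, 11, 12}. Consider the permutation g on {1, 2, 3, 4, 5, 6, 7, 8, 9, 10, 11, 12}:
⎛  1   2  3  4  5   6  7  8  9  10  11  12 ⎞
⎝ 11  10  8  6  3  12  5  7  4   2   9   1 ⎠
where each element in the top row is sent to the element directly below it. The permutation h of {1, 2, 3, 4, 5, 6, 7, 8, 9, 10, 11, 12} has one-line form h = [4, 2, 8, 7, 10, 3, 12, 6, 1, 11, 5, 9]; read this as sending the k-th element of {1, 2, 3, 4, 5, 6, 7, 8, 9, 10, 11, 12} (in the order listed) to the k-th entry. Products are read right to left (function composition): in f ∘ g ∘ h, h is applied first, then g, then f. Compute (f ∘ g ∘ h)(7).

2

Chase 7: h(7) = 12; g(12) = 1; f(1) = 2. Hence (f ∘ g ∘ h)(7) = 2.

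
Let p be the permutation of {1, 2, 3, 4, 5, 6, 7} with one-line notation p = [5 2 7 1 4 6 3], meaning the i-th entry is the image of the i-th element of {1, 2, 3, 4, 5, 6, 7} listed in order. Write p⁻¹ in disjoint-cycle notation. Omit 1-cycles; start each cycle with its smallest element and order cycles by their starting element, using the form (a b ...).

(1 4 5)(3 7)

The cycle decomposition of p is (1 5 4)(3 7).
Reversing each cycle (and rotating so the smallest element leads) gives p⁻¹ = (1 4 5)(3 7).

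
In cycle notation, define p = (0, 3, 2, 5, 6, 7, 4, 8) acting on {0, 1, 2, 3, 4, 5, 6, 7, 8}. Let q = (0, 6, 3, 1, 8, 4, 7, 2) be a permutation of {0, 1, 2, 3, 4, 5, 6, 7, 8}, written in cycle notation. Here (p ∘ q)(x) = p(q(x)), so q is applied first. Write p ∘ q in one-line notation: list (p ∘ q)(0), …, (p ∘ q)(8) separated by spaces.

7 0 3 1 4 6 2 5 8

For each element, apply q then p: 0 → 6 → 7; 1 → 8 → 0; 2 → 0 → 3; 3 → 1 → 1; 4 → 7 → 4; 5 → 5 → 6; 6 → 3 → 2; 7 → 2 → 5; 8 → 4 → 8.
So p ∘ q in one-line form is 7 0 3 1 4 6 2 5 8.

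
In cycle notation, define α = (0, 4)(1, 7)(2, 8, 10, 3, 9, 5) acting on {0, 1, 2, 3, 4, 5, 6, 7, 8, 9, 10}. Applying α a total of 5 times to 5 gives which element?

9

5 lies in the 6-cycle (2, 8, 10, 3, 9, 5).
Advancing 5 steps from 5: 5 → 2 → 8 → 10 → 3 → 9.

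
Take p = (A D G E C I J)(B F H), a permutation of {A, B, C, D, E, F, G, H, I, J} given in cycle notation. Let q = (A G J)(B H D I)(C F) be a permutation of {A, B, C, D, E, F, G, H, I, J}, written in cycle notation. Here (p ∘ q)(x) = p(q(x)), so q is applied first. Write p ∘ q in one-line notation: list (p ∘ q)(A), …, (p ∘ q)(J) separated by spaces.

Chase each element through q then p: A → G → E; B → H → B; C → F → H; D → I → J; E → E → C; F → C → I; G → J → A; H → D → G; I → B → F; J → A → D.
So p ∘ q in one-line form is E B H J C I A G F D.

E B H J C I A G F D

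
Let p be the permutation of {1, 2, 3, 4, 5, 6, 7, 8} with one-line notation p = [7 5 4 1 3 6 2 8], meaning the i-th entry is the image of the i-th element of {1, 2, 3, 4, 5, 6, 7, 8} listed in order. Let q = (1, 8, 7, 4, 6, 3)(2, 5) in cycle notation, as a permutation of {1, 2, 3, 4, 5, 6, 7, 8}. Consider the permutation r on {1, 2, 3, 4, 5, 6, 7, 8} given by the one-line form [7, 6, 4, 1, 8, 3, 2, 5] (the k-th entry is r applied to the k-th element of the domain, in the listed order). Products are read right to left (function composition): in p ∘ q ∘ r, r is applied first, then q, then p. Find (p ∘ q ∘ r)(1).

1

Chase 1: r(1) = 7; q(7) = 4; p(4) = 1. Hence (p ∘ q ∘ r)(1) = 1.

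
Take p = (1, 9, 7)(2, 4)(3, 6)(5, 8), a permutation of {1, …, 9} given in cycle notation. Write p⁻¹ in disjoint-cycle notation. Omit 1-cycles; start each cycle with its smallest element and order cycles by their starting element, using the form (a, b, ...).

(1, 7, 9)(2, 4)(3, 6)(5, 8)

If p sends a → b within a cycle, p⁻¹ sends b → a; equivalently, reverse each cycle.
After reversing and putting each cycle's least element first, p⁻¹ = (1, 7, 9)(2, 4)(3, 6)(5, 8).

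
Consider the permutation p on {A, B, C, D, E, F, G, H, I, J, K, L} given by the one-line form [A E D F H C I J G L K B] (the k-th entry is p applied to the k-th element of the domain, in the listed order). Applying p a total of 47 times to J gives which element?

B

Tracing J → L → … returns to J after 5 steps, so J lies in a 5-cycle (B E H J L).
Since the cycle has length 5, p^47 acts on it the same as p^2 (47 mod 5 = 2).
Advancing 2 steps from J: J → L → B.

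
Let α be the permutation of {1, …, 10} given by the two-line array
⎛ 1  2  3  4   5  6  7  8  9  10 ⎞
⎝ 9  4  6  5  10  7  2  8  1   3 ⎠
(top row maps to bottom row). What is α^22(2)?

4

Tracing 2 → 4 → … returns to 2 after 7 steps, so 2 lies in a 7-cycle (2 4 5 10 3 6 7).
On a 7-cycle, α^7 is the identity, so α^22 = α^1 there (22 ≡ 1 mod 7).
Advancing 1 step from 2: 2 → 4.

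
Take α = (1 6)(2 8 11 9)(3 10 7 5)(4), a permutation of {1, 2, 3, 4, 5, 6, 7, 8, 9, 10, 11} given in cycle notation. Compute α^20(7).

7

7 lies in the 4-cycle (3 10 7 5).
Since the cycle has length 4, α^20 acts on it the same as α^0 (20 mod 4 = 0).
So α^20(7) = 7.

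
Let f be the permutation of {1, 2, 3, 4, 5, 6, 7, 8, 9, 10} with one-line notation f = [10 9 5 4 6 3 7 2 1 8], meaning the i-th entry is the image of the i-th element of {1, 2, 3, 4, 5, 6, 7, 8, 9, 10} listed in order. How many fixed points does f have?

2

The fixed points (elements with f(x) = x) are {4, 7}, so there are 2.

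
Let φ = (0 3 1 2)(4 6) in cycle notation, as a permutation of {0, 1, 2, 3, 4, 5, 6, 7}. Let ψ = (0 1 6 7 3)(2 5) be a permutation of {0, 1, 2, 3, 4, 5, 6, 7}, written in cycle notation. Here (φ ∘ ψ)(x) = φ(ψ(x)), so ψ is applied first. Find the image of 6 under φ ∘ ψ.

7

First apply ψ: ψ(6) = 7, then φ(7) = 7. Thus (φ ∘ ψ)(6) = 7.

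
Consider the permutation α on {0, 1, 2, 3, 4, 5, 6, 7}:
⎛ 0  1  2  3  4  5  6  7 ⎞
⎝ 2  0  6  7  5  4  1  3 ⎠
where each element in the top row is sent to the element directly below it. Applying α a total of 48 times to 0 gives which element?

Tracing 0 → 2 → … returns to 0 after 4 steps, so 0 lies in a 4-cycle (0, 2, 6, 1).
On a 4-cycle, α^4 is the identity, so α^48 = α^0 there (48 ≡ 0 mod 4).
So α^48(0) = 0.

0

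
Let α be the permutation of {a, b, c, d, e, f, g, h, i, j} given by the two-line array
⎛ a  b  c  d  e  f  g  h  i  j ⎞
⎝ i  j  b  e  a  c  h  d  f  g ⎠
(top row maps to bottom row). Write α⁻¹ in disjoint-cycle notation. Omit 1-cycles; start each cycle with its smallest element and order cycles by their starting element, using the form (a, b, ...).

The cycle decomposition of α is (a, i, f, c, b, j, g, h, d, e).
The inverse reverses every cycle; in canonical form, α⁻¹ = (a, e, d, h, g, j, b, c, f, i).

(a, e, d, h, g, j, b, c, f, i)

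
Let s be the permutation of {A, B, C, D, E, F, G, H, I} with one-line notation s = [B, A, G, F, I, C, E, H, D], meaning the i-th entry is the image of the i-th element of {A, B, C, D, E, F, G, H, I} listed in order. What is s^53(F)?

D

Tracing F → C → … returns to F after 6 steps, so F lies in a 6-cycle (C G E I D F).
Powers repeat with period 6 on this cycle, and 53 mod 6 = 5, so s^53(F) = s^5(F).
Stepping 5 places around the cycle: F → C → G → E → I → D.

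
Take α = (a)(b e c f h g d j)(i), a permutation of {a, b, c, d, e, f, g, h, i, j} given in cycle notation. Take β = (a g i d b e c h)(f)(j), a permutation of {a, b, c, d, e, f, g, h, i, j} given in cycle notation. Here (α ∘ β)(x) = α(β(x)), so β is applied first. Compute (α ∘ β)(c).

g

β(c) = h, then α(h) = g; composing gives (α ∘ β)(c) = g.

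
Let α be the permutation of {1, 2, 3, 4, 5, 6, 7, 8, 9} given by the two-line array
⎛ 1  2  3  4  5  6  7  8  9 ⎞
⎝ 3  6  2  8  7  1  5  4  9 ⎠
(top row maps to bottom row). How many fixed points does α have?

The fixed points (elements with α(x) = x) are {9}, so there is 1.

1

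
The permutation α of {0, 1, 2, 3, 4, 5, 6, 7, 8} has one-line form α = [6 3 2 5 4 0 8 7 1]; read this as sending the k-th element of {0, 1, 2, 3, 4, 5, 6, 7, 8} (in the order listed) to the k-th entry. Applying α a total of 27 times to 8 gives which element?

Tracing 8 → 1 → … returns to 8 after 6 steps, so 8 lies in a 6-cycle (0 6 8 1 3 5).
On a 6-cycle, α^6 is the identity, so α^27 = α^3 there (27 ≡ 3 mod 6).
Stepping 3 places around the cycle: 8 → 1 → 3 → 5.

5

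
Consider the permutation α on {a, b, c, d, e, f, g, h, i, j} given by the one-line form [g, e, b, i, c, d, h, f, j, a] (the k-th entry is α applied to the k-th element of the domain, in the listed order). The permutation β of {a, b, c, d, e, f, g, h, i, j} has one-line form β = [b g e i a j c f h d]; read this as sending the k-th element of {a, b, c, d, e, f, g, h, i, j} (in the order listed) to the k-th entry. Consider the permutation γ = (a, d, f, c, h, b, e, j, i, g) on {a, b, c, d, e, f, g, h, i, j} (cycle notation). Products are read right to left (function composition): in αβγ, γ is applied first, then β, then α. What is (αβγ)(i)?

Apply the permutations in order: γ(i) = g, then β(g) = c, then α(c) = b. So (αβγ)(i) = b.

b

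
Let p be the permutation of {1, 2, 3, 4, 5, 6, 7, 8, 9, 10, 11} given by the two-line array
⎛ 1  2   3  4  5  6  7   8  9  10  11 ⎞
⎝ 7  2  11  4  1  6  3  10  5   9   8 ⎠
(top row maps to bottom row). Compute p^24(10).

Tracing 10 → 9 → … returns to 10 after 8 steps, so 10 lies in an 8-cycle (1 7 3 11 8 10 9 5).
Powers repeat with period 8 on this cycle, and 24 mod 8 = 0, so p^24(10) = p^0(10).
So p^24(10) = 10.

10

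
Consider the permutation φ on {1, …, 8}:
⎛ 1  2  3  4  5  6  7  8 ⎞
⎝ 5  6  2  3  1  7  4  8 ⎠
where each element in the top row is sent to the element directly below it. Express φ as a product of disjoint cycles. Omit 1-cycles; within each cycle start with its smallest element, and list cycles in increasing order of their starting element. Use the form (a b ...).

Iterating φ from 1 gives 1 → 5 → 1; that is the 2-cycle (1 5).
Repeating from the next unused element and collecting all non-trivial cycles gives (1 5)(2 6 7 4 3).

(1 5)(2 6 7 4 3)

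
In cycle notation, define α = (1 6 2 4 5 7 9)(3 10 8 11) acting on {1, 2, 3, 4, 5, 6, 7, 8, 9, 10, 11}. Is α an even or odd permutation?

odd

The cycle lengths are 7, 4.
A cycle is odd iff its length is even; α has 1 even-length cycle, so sgn(α) = (−1)^1 and α is odd.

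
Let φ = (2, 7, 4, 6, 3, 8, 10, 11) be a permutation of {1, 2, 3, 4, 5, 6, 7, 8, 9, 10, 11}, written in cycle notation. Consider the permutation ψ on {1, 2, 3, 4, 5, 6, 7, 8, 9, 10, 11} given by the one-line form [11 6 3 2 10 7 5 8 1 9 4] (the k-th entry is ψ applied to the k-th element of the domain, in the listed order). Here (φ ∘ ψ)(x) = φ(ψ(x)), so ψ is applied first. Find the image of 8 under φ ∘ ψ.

ψ(8) = 8, then φ(8) = 10; composing gives (φ ∘ ψ)(8) = 10.

10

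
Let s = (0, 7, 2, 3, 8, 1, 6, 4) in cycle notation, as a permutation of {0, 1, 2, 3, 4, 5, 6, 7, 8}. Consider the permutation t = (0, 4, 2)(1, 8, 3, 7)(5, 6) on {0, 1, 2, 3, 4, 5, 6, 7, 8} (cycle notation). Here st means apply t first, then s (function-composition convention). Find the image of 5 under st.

First apply t: t(5) = 6, then s(6) = 4. Thus (st)(5) = 4.

4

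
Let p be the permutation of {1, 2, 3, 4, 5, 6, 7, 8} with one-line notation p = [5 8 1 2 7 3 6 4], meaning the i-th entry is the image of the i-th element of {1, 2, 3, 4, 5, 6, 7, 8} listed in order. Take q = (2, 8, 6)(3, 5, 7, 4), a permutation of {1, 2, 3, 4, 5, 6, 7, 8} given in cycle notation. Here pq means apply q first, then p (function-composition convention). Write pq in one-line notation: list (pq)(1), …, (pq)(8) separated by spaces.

5 4 7 1 6 8 2 3

Chase each element through q then p: 1 → 1 → 5; 2 → 8 → 4; 3 → 5 → 7; 4 → 3 → 1; 5 → 7 → 6; 6 → 2 → 8; 7 → 4 → 2; 8 → 6 → 3.
So pq in one-line form is 5 4 7 1 6 8 2 3.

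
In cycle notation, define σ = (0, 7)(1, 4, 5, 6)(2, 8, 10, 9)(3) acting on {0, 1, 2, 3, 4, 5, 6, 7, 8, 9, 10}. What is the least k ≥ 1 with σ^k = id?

The disjoint cycles have lengths 4, 4, 2, 1.
The order of σ is the least common multiple of its cycle lengths: lcm(4, 4, 2) = 4.

4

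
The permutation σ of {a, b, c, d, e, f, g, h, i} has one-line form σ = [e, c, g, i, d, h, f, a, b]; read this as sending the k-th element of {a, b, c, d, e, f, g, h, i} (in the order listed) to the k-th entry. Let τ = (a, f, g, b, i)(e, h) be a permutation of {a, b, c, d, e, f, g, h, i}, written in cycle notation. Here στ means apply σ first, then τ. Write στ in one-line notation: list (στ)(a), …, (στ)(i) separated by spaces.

Chase each element through σ then τ: a → e → h; b → c → c; c → g → b; d → i → a; e → d → d; f → h → e; g → f → g; h → a → f; i → b → i.
So στ in one-line form is h c b a d e g f i.

h c b a d e g f i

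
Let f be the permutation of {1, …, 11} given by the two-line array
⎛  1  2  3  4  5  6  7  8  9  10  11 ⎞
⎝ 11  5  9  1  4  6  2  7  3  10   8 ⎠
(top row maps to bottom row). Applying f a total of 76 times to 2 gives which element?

7

Tracing 2 → 5 → … returns to 2 after 7 steps, so 2 lies in a 7-cycle (1, 11, 8, 7, 2, 5, 4).
Powers repeat with period 7 on this cycle, and 76 mod 7 = 6, so f^76(2) = f^6(2).
Advancing 6 steps from 2: 2 → 5 → 4 → 1 → 11 → 8 → 7.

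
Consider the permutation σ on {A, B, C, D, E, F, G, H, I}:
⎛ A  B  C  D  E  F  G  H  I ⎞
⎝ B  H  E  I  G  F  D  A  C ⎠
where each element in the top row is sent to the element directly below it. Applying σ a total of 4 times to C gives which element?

I

Tracing C → E → … returns to C after 5 steps, so C lies in a 5-cycle (C E G D I).
Stepping 4 places around the cycle: C → E → G → D → I.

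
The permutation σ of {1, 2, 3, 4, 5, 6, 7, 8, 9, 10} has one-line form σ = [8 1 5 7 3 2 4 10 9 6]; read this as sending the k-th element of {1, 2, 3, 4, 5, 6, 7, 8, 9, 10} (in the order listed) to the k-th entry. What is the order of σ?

10

Writing σ as disjoint cycles, the cycle lengths are 5, 2, 2, 1.
Since disjoint cycles commute, ord(σ) = lcm(5, 2, 2) = 10.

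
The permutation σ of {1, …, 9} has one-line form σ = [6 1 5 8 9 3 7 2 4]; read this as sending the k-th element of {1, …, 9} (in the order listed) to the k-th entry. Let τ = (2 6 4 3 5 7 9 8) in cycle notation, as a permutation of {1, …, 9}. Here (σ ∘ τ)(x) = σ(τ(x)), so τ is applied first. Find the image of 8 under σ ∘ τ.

1

First apply τ: τ(8) = 2, then σ(2) = 1. Thus (σ ∘ τ)(8) = 1.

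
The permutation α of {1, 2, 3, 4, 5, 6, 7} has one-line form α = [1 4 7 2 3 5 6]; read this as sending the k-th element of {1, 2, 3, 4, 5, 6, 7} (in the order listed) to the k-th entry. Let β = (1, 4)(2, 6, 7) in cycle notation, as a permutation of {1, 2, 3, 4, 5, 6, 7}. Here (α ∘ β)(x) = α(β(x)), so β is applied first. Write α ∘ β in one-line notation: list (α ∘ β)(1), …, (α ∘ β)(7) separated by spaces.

(α ∘ β)(x) = α(β(x)). Computing each image: α(β(1)) = α(4) = 2, α(β(2)) = α(6) = 5, α(β(3)) = α(3) = 7, α(β(4)) = α(1) = 1, α(β(5)) = α(5) = 3, α(β(6)) = α(7) = 6, α(β(7)) = α(2) = 4.
Hence α ∘ β = [2 5 7 1 3 6 4].

2 5 7 1 3 6 4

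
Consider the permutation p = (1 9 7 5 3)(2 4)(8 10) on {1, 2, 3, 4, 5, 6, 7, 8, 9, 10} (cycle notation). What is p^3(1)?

5

1 lies in the 5-cycle (1 9 7 5 3).
Advancing 3 steps from 1: 1 → 9 → 7 → 5.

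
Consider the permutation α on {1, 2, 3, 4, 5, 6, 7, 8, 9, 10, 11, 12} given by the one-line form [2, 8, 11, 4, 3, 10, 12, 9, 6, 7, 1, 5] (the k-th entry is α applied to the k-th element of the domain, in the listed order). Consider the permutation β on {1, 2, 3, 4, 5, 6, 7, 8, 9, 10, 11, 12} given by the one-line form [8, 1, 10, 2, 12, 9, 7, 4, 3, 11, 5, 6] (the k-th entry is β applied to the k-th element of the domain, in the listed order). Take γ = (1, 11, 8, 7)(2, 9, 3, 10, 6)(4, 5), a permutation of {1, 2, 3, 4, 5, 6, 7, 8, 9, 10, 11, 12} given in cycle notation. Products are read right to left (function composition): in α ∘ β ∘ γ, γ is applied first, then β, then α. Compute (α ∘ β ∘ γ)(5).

Apply the permutations in order: γ(5) = 4, then β(4) = 2, then α(2) = 8. So (α ∘ β ∘ γ)(5) = 8.

8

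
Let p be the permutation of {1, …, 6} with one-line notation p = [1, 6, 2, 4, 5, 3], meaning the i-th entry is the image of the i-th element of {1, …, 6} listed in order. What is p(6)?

6 is element number 6 of the domain, and entry number 6 of the one-line form is 3, so p(6) = 3.

3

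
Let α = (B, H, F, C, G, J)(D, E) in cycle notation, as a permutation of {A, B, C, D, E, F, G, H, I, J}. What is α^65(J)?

J lies in the 6-cycle (B, H, F, C, G, J).
Since the cycle has length 6, α^65 acts on it the same as α^5 (65 mod 6 = 5).
Advancing 5 steps from J: J → B → H → F → C → G.

G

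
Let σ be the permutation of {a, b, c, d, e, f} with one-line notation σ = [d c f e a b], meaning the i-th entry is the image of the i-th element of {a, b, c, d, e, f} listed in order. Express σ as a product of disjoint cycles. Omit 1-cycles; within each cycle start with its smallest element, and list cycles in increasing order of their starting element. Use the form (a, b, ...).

From a: a → d → e → a, closing the cycle (a, d, e).
Continuing from each remaining unvisited element yields (a, d, e)(b, c, f).

(a, d, e)(b, c, f)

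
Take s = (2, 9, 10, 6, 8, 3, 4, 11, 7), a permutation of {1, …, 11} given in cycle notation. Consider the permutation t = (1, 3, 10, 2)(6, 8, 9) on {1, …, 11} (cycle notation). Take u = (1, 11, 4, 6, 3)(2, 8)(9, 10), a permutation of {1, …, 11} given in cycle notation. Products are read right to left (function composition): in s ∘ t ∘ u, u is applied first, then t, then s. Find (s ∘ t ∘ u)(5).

Apply the permutations in order: u(5) = 5, then t(5) = 5, then s(5) = 5. So (s ∘ t ∘ u)(5) = 5.

5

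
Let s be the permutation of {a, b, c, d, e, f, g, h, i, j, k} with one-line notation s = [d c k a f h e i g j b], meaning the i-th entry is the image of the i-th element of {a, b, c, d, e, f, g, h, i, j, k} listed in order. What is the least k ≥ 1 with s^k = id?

30

Decomposing into disjoint cycles gives cycle lengths 5, 3, 2, 1.
Since disjoint cycles commute, ord(s) = lcm(5, 3, 2) = 30.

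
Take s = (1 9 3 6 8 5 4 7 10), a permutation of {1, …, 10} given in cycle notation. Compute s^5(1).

5

1 lies in the 9-cycle (1 9 3 6 8 5 4 7 10).
Advancing 5 steps from 1: 1 → 9 → 3 → 6 → 8 → 5.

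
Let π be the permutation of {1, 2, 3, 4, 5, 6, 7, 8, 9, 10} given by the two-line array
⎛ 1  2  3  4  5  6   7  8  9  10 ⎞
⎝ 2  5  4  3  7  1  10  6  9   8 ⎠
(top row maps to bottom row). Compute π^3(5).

8

Tracing 5 → 7 → … returns to 5 after 7 steps, so 5 lies in a 7-cycle (1 2 5 7 10 8 6).
Stepping 3 places around the cycle: 5 → 7 → 10 → 8.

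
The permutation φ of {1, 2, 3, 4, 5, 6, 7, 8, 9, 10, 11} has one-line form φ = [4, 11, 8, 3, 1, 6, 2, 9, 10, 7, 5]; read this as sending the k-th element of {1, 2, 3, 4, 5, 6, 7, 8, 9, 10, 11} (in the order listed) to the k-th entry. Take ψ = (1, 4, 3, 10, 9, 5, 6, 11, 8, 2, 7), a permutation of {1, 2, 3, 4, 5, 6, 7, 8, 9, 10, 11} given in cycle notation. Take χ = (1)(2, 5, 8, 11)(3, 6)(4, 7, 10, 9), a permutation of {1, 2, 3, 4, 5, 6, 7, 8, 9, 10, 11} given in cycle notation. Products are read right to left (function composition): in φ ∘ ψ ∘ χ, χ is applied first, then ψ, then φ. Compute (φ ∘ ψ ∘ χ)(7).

Apply the permutations in order: χ(7) = 10, then ψ(10) = 9, then φ(9) = 10. So (φ ∘ ψ ∘ χ)(7) = 10.

10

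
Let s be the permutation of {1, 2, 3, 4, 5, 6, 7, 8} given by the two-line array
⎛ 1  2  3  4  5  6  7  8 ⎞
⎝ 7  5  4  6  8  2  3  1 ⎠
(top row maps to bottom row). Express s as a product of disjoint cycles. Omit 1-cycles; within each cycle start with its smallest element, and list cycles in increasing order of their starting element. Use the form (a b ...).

(1 7 3 4 6 2 5 8)

Start at 1 and follow images: 1 → 7 → 3 → 4 → 6 → 2 → 5 → 8 → 1, giving the cycle (1 7 3 4 6 2 5 8).
Repeating from the next unused element and collecting all non-trivial cycles gives (1 7 3 4 6 2 5 8).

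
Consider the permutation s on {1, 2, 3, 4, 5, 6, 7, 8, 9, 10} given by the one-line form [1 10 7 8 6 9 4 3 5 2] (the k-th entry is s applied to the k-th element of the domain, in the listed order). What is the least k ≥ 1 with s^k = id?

Decomposing into disjoint cycles gives cycle lengths 4, 3, 2, 1.
The order of s is the least common multiple of its cycle lengths: lcm(4, 3, 2) = 12.

12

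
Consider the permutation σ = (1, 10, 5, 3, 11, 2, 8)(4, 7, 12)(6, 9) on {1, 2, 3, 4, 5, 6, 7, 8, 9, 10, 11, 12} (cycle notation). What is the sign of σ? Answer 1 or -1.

The cycle lengths are 7, 3, 2.
A cycle is odd iff its length is even; σ has 1 even-length cycle, so sgn(σ) = (−1)^1 and σ is odd.

-1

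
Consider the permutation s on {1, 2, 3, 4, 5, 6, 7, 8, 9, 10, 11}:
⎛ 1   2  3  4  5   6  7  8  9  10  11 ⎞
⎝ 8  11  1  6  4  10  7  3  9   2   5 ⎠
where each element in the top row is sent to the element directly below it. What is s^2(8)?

1

Tracing 8 → 3 → … returns to 8 after 3 steps, so 8 lies in a 3-cycle (1 8 3).
Stepping 2 places around the cycle: 8 → 3 → 1.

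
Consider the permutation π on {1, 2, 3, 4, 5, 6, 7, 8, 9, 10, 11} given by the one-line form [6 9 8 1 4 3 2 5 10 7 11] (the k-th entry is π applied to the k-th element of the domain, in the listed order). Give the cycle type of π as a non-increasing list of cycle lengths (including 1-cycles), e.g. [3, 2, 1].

The disjoint cycles are (1 6 3 8 5 4)(2 9 10 7)(11), with lengths 6, 4, 1 in non-increasing order.

[6, 4, 1]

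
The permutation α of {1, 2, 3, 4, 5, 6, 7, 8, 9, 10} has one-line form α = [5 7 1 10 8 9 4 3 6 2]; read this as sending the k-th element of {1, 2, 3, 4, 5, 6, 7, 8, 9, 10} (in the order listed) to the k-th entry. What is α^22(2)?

4

Tracing 2 → 7 → … returns to 2 after 4 steps, so 2 lies in a 4-cycle (2, 7, 4, 10).
Since the cycle has length 4, α^22 acts on it the same as α^2 (22 mod 4 = 2).
Advancing 2 steps from 2: 2 → 7 → 4.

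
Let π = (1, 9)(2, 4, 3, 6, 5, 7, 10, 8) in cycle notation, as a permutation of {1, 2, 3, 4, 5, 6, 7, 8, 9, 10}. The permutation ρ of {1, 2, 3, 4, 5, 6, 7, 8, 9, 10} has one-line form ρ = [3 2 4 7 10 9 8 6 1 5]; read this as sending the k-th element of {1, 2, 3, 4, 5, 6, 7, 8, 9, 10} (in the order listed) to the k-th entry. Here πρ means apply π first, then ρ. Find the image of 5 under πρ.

8

π(5) = 7, then ρ(7) = 8; composing gives (πρ)(5) = 8.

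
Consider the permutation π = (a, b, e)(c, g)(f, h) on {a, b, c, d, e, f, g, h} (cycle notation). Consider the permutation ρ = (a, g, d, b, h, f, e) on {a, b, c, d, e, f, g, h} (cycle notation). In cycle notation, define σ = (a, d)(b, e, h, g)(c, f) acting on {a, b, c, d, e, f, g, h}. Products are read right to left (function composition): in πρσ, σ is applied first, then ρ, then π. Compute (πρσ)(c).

(πρσ)(c) = π(ρ(σ(c))). σ(c) = f, then ρ(f) = e, then π(e) = a, so the result is a.

a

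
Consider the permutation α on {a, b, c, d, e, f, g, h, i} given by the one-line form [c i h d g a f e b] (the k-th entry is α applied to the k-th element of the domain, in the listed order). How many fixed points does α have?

1

The fixed points (elements with α(x) = x) are {d}, so there is 1.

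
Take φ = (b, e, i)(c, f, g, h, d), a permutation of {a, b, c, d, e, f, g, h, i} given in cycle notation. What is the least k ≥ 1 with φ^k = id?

The disjoint cycles have lengths 5, 3, 1.
Since disjoint cycles commute, ord(φ) = lcm(5, 3) = 15.

15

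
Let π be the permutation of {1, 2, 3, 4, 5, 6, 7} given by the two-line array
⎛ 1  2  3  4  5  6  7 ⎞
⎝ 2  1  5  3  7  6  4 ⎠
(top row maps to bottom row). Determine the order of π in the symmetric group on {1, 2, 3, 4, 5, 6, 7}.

Decomposing into disjoint cycles gives cycle lengths 4, 2, 1.
The order of π is the least common multiple of its cycle lengths: lcm(4, 2) = 4.

4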